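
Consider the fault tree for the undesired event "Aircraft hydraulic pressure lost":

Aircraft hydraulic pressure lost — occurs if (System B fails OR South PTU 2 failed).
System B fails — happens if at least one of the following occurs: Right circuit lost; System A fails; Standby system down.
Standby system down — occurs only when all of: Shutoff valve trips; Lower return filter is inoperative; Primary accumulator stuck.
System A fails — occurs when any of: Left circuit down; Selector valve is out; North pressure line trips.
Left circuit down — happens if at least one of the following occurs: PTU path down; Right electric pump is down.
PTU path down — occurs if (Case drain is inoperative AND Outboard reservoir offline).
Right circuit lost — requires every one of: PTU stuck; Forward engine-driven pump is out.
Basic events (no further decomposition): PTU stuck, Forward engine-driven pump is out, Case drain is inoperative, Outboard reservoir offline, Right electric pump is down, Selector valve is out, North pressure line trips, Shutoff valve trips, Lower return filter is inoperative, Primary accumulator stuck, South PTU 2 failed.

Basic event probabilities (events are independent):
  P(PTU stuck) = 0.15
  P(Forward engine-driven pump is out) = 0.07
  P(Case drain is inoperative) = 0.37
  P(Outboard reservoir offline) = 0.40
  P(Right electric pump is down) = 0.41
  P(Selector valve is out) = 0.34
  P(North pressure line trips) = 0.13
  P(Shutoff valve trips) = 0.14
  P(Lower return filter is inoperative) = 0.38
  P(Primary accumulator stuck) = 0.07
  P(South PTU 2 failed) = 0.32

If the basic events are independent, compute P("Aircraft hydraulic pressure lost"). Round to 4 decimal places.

P(Right circuit lost) [AND] = 0.15 × 0.07 = 0.010500
P(PTU path down) [AND] = 0.37 × 0.40 = 0.148000
P(Left circuit down) [OR] = 1 − (1−0.148000) × (1−0.41) = 0.497320
P(System A fails) [OR] = 1 − (1−0.497320) × (1−0.34) × (1−0.13) = 0.711361
P(Standby system down) [AND] = 0.14 × 0.38 × 0.07 = 0.003724
P(System B fails) [OR] = 1 − (1−0.010500) × (1−0.711361) × (1−0.003724) = 0.715455
P(Aircraft hydraulic pressure lost) [OR] = 1 − (1−0.715455) × (1−0.32) = 0.806509
Rounded to 4 decimal places: P(Aircraft hydraulic pressure lost) ≈ 0.8065.

0.8065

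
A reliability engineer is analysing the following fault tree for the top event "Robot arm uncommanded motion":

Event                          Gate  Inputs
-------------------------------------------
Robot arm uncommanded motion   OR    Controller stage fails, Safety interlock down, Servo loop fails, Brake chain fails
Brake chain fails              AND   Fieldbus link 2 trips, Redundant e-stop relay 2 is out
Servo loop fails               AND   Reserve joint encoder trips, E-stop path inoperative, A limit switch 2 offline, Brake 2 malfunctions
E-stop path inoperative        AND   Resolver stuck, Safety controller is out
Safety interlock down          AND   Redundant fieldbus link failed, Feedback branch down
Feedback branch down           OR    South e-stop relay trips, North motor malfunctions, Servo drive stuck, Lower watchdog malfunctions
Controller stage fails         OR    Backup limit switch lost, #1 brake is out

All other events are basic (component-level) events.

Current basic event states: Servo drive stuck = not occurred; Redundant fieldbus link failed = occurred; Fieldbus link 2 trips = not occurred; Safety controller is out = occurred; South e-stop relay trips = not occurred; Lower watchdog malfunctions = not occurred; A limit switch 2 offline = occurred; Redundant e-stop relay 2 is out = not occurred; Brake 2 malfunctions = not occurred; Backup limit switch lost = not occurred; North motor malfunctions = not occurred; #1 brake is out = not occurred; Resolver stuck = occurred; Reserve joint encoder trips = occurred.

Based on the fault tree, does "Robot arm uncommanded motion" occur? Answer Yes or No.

Controller stage fails [OR]: Backup limit switch lost=not, #1 brake is out=not → no input occurs → does not occur.
Feedback branch down [OR]: South e-stop relay trips=not, North motor malfunctions=not, Servo drive stuck=not, Lower watchdog malfunctions=not → no input occurs → does not occur.
Safety interlock down [AND]: Redundant fieldbus link failed=occurs, Feedback branch down=not → not all inputs occur → does not occur.
E-stop path inoperative [AND]: Resolver stuck=occurs, Safety controller is out=occurs → all inputs occur → occurs.
Servo loop fails [AND]: Reserve joint encoder trips=occurs, E-stop path inoperative=occurs, A limit switch 2 offline=occurs, Brake 2 malfunctions=not → not all inputs occur → does not occur.
Brake chain fails [AND]: Fieldbus link 2 trips=not, Redundant e-stop relay 2 is out=not → not all inputs occur → does not occur.
Robot arm uncommanded motion [OR]: Controller stage fails=not, Safety interlock down=not, Servo loop fails=not, Brake chain fails=not → no input occurs → does not occur.

No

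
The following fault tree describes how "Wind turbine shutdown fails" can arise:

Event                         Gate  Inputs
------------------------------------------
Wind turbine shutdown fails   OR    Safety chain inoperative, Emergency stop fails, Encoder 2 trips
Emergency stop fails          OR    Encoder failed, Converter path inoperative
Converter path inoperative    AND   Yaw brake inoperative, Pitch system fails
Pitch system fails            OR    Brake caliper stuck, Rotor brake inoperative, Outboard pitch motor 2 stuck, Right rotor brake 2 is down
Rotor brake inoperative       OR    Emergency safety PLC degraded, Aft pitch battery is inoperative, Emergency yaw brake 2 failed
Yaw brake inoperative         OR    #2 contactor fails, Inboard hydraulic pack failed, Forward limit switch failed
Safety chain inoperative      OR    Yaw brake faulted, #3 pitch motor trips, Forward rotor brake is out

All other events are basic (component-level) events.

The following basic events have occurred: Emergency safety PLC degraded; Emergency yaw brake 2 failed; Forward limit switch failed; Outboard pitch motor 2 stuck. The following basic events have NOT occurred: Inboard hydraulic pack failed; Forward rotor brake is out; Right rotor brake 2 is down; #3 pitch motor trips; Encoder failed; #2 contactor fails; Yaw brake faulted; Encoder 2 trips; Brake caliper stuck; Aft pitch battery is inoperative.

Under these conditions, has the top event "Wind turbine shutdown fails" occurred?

Safety chain inoperative [OR]: Yaw brake faulted=not, #3 pitch motor trips=not, Forward rotor brake is out=not → no input occurs → does not occur.
Yaw brake inoperative [OR]: #2 contactor fails=not, Inboard hydraulic pack failed=not, Forward limit switch failed=occurs → at least one input occurs → occurs.
Rotor brake inoperative [OR]: Emergency safety PLC degraded=occurs, Aft pitch battery is inoperative=not, Emergency yaw brake 2 failed=occurs → at least one input occurs → occurs.
Pitch system fails [OR]: Brake caliper stuck=not, Rotor brake inoperative=occurs, Outboard pitch motor 2 stuck=occurs, Right rotor brake 2 is down=not → at least one input occurs → occurs.
Converter path inoperative [AND]: Yaw brake inoperative=occurs, Pitch system fails=occurs → all inputs occur → occurs.
Emergency stop fails [OR]: Encoder failed=not, Converter path inoperative=occurs → at least one input occurs → occurs.
Wind turbine shutdown fails [OR]: Safety chain inoperative=not, Emergency stop fails=occurs, Encoder 2 trips=not → at least one input occurs → occurs.

Yes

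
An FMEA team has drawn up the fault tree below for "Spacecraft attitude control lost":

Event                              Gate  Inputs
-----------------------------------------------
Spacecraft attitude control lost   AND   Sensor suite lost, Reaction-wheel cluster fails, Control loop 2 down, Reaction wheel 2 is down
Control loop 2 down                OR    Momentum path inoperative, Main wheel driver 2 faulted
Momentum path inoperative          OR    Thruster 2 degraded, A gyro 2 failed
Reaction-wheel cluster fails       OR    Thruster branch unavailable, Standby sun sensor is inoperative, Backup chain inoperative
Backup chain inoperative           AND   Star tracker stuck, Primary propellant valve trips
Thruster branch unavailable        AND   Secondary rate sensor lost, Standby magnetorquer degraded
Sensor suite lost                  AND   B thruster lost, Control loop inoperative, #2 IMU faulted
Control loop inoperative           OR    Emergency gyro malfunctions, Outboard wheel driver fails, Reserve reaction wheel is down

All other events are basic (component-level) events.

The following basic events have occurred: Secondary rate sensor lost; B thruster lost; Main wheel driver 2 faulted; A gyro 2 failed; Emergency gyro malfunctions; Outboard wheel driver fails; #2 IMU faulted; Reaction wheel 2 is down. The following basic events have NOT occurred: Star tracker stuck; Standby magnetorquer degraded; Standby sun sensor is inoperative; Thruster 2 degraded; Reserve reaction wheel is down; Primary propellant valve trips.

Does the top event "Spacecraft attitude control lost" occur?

No

Control loop inoperative [OR]: Emergency gyro malfunctions=occurs, Outboard wheel driver fails=occurs, Reserve reaction wheel is down=not → at least one input occurs → occurs.
Sensor suite lost [AND]: B thruster lost=occurs, Control loop inoperative=occurs, #2 IMU faulted=occurs → all inputs occur → occurs.
Thruster branch unavailable [AND]: Secondary rate sensor lost=occurs, Standby magnetorquer degraded=not → not all inputs occur → does not occur.
Backup chain inoperative [AND]: Star tracker stuck=not, Primary propellant valve trips=not → not all inputs occur → does not occur.
Reaction-wheel cluster fails [OR]: Thruster branch unavailable=not, Standby sun sensor is inoperative=not, Backup chain inoperative=not → no input occurs → does not occur.
Momentum path inoperative [OR]: Thruster 2 degraded=not, A gyro 2 failed=occurs → at least one input occurs → occurs.
Control loop 2 down [OR]: Momentum path inoperative=occurs, Main wheel driver 2 faulted=occurs → at least one input occurs → occurs.
Spacecraft attitude control lost [AND]: Sensor suite lost=occurs, Reaction-wheel cluster fails=not, Control loop 2 down=occurs, Reaction wheel 2 is down=occurs → not all inputs occur → does not occur.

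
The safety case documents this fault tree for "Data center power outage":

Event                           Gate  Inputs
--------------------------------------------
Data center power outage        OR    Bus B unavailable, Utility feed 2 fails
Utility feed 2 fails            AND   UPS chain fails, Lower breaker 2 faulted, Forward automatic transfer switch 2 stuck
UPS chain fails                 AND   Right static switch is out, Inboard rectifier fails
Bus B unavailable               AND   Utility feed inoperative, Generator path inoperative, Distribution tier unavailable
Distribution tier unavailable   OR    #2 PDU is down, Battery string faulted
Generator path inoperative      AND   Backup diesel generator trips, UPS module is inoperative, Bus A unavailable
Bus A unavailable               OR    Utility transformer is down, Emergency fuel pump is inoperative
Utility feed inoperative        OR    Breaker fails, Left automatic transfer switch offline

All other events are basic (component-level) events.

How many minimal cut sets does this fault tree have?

9

Utility feed inoperative [OR]: union of children's cut sets → 2 cut set(s).
Bus A unavailable [OR]: union of children's cut sets → 2 cut set(s).
Generator path inoperative [AND]: one cut set from each child combined → 1 × 1 × 2 = 2 cut set(s).
Distribution tier unavailable [OR]: union of children's cut sets → 2 cut set(s).
Bus B unavailable [AND]: one cut set from each child combined → 2 × 2 × 2 = 8 cut set(s).
UPS chain fails [AND]: one cut set from each child combined → 1 × 1 = 1 cut set(s).
Utility feed 2 fails [AND]: one cut set from each child combined → 1 × 1 × 1 = 1 cut set(s).
Data center power outage [OR]: union of children's cut sets → 9 cut set(s).
Minimal cut sets: {#2 PDU is down, Backup diesel generator trips, Breaker fails, UPS module is inoperative, Utility transformer is down}; {Backup diesel generator trips, Battery string faulted, Breaker fails, UPS module is inoperative, Utility transformer is down}; {#2 PDU is down, Backup diesel generator trips, Breaker fails, Emergency fuel pump is inoperative, UPS module is inoperative}; {Backup diesel generator trips, Battery string faulted, Breaker fails, Emergency fuel pump is inoperative, UPS module is inoperative}; {#2 PDU is down, Backup diesel generator trips, Left automatic transfer switch offline, UPS module is inoperative, Utility transformer is down}; {Backup diesel generator trips, Battery string faulted, Left automatic transfer switch offline, UPS module is inoperative, Utility transformer is down}; {#2 PDU is down, Backup diesel generator trips, Emergency fuel pump is inoperative, Left automatic transfer switch offline, UPS module is inoperative}; {Backup diesel generator trips, Battery string faulted, Emergency fuel pump is inoperative, Left automatic transfer switch offline, UPS module is inoperative}; {Forward automatic transfer switch 2 stuck, Inboard rectifier fails, Lower breaker 2 faulted, Right static switch is out}.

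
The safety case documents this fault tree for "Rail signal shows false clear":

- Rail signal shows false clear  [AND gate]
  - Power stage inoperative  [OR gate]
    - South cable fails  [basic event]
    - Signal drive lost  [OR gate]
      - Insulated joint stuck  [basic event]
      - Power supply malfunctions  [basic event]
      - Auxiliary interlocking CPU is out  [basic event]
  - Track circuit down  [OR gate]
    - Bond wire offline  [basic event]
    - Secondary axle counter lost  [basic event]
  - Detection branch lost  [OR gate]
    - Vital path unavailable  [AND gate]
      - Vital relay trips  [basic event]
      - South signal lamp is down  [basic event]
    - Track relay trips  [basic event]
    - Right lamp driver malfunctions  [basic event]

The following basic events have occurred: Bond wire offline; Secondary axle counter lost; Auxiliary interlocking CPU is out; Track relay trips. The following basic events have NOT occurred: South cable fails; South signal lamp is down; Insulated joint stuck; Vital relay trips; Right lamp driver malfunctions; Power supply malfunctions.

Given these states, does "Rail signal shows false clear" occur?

Signal drive lost [OR]: Insulated joint stuck=not, Power supply malfunctions=not, Auxiliary interlocking CPU is out=occurs → at least one input occurs → occurs.
Power stage inoperative [OR]: South cable fails=not, Signal drive lost=occurs → at least one input occurs → occurs.
Track circuit down [OR]: Bond wire offline=occurs, Secondary axle counter lost=occurs → at least one input occurs → occurs.
Vital path unavailable [AND]: Vital relay trips=not, South signal lamp is down=not → not all inputs occur → does not occur.
Detection branch lost [OR]: Vital path unavailable=not, Track relay trips=occurs, Right lamp driver malfunctions=not → at least one input occurs → occurs.
Rail signal shows false clear [AND]: Power stage inoperative=occurs, Track circuit down=occurs, Detection branch lost=occurs → all inputs occur → occurs.

Yes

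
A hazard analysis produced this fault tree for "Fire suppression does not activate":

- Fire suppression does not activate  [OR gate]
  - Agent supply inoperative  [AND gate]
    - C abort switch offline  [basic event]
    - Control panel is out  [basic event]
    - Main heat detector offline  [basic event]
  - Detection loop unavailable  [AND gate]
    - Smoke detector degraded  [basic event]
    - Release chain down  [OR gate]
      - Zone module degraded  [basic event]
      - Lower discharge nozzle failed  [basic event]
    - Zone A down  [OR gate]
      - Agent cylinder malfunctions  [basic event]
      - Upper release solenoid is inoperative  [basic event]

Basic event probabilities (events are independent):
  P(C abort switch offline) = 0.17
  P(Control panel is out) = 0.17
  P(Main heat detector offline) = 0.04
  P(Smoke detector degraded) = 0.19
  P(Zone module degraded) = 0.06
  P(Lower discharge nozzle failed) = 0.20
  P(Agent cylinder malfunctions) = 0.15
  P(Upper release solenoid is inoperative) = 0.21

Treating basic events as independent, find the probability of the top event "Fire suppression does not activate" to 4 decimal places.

P(Agent supply inoperative) [AND] = 0.17 × 0.17 × 0.04 = 0.001156
P(Release chain down) [OR] = 1 − (1−0.06) × (1−0.20) = 0.248000
P(Zone A down) [OR] = 1 − (1−0.15) × (1−0.21) = 0.328500
P(Detection loop unavailable) [AND] = 0.19 × 0.248000 × 0.328500 = 0.015479
P(Fire suppression does not activate) [OR] = 1 − (1−0.001156) × (1−0.015479) = 0.016617
Rounded to 4 decimal places: P(Fire suppression does not activate) ≈ 0.0166.

0.0166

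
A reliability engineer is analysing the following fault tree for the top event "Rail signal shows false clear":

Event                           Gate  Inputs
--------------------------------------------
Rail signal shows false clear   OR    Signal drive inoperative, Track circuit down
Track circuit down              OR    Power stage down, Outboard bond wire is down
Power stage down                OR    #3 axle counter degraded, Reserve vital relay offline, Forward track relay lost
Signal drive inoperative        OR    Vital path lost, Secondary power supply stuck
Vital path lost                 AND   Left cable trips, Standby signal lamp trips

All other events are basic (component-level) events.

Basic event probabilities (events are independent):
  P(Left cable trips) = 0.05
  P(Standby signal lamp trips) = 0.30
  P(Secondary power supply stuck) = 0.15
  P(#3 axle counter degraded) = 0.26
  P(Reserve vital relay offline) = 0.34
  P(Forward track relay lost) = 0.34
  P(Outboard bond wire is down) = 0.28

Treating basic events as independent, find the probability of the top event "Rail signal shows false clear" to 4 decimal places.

P(Vital path lost) [AND] = 0.05 × 0.30 = 0.015000
P(Signal drive inoperative) [OR] = 1 − (1−0.015000) × (1−0.15) = 0.162750
P(Power stage down) [OR] = 1 − (1−0.26) × (1−0.34) × (1−0.34) = 0.677656
P(Track circuit down) [OR] = 1 − (1−0.677656) × (1−0.28) = 0.767912
P(Rail signal shows false clear) [OR] = 1 − (1−0.162750) × (1−0.767912) = 0.805684
Rounded to 4 decimal places: P(Rail signal shows false clear) ≈ 0.8057.

0.8057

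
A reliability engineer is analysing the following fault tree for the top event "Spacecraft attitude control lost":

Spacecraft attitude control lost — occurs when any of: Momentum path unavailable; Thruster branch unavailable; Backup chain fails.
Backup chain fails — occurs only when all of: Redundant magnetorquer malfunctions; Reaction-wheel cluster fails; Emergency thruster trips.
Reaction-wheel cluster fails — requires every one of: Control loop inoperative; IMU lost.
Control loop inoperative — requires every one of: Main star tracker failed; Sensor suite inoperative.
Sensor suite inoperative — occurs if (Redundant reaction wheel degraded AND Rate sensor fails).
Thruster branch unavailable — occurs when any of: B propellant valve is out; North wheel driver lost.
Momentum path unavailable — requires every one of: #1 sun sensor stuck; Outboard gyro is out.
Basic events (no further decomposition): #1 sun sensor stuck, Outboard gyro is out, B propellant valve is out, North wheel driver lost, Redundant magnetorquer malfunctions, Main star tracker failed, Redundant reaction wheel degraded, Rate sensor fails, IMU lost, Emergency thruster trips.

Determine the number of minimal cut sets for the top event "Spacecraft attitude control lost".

Momentum path unavailable [AND]: one cut set from each child combined → 1 × 1 = 1 cut set(s).
Thruster branch unavailable [OR]: union of children's cut sets → 2 cut set(s).
Sensor suite inoperative [AND]: one cut set from each child combined → 1 × 1 = 1 cut set(s).
Control loop inoperative [AND]: one cut set from each child combined → 1 × 1 = 1 cut set(s).
Reaction-wheel cluster fails [AND]: one cut set from each child combined → 1 × 1 = 1 cut set(s).
Backup chain fails [AND]: one cut set from each child combined → 1 × 1 × 1 = 1 cut set(s).
Spacecraft attitude control lost [OR]: union of children's cut sets → 4 cut set(s).
Minimal cut sets: {#1 sun sensor stuck, Outboard gyro is out}; {B propellant valve is out}; {North wheel driver lost}; {Emergency thruster trips, IMU lost, Main star tracker failed, Rate sensor fails, Redundant magnetorquer malfunctions, Redundant reaction wheel degraded}.

4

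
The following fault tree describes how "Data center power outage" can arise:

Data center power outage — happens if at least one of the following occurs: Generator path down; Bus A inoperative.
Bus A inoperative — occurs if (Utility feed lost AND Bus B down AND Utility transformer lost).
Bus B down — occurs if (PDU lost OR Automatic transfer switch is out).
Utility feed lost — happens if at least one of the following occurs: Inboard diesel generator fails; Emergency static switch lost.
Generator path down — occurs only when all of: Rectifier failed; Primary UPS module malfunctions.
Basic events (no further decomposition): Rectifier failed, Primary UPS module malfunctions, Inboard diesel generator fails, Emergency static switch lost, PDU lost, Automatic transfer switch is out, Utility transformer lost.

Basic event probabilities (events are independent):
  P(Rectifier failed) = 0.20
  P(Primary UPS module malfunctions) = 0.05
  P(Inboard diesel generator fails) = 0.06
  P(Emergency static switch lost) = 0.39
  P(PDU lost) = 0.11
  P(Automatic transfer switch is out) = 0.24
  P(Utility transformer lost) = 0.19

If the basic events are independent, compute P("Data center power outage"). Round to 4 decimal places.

0.0360

P(Generator path down) [AND] = 0.20 × 0.05 = 0.010000
P(Utility feed lost) [OR] = 1 − (1−0.06) × (1−0.39) = 0.426600
P(Bus B down) [OR] = 1 − (1−0.11) × (1−0.24) = 0.323600
P(Bus A inoperative) [AND] = 0.426600 × 0.323600 × 0.19 = 0.026229
P(Data center power outage) [OR] = 1 − (1−0.010000) × (1−0.026229) = 0.035967
Rounded to 4 decimal places: P(Data center power outage) ≈ 0.0360.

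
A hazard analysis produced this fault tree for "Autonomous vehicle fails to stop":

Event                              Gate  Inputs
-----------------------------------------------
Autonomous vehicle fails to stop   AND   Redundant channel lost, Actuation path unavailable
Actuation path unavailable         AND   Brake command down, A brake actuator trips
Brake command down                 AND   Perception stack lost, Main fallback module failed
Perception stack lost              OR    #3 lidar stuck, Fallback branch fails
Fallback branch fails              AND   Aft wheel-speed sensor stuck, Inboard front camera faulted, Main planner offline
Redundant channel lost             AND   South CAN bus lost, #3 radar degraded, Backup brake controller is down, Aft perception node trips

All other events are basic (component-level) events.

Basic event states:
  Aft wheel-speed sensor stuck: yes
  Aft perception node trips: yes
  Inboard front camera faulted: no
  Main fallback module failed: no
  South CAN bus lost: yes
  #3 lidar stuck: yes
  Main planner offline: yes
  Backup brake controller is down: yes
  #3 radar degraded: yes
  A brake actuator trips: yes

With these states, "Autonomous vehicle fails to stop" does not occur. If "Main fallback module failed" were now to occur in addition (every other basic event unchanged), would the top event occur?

Yes

Counterfactual: set "Main fallback module failed" to occurred.
Redundant channel lost [AND]: South CAN bus lost=occurs, #3 radar degraded=occurs, Backup brake controller is down=occurs, Aft perception node trips=occurs → all inputs occur → occurs.
Fallback branch fails [AND]: Aft wheel-speed sensor stuck=occurs, Inboard front camera faulted=not, Main planner offline=occurs → not all inputs occur → does not occur.
Perception stack lost [OR]: #3 lidar stuck=occurs, Fallback branch fails=not → at least one input occurs → occurs.
Brake command down [AND]: Perception stack lost=occurs, Main fallback module failed=occurs → all inputs occur → occurs.
Actuation path unavailable [AND]: Brake command down=occurs, A brake actuator trips=occurs → all inputs occur → occurs.
Autonomous vehicle fails to stop [AND]: Redundant channel lost=occurs, Actuation path unavailable=occurs → all inputs occur → occurs.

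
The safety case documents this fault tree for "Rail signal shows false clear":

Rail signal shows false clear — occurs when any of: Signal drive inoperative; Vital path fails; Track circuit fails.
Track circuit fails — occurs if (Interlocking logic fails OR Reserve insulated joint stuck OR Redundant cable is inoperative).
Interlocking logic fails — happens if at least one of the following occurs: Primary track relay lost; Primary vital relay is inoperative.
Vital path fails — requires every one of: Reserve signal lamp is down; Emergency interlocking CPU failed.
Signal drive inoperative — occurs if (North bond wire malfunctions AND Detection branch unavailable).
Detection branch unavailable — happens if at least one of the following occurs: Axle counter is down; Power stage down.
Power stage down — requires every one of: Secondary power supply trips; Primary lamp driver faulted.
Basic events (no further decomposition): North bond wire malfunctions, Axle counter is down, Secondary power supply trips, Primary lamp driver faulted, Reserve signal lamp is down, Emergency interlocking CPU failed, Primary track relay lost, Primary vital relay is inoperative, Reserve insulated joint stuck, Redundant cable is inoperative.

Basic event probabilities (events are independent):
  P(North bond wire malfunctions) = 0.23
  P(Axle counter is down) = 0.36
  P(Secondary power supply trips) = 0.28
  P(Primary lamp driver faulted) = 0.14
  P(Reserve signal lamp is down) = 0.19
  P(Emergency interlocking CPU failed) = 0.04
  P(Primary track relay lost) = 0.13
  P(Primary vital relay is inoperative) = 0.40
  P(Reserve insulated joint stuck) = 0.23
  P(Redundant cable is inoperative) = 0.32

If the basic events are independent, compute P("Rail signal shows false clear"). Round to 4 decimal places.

P(Power stage down) [AND] = 0.28 × 0.14 = 0.039200
P(Detection branch unavailable) [OR] = 1 − (1−0.36) × (1−0.039200) = 0.385088
P(Signal drive inoperative) [AND] = 0.23 × 0.385088 = 0.088570
P(Vital path fails) [AND] = 0.19 × 0.04 = 0.007600
P(Interlocking logic fails) [OR] = 1 − (1−0.13) × (1−0.40) = 0.478000
P(Track circuit fails) [OR] = 1 − (1−0.478000) × (1−0.23) × (1−0.32) = 0.726681
P(Rail signal shows false clear) [OR] = 1 − (1−0.088570) × (1−0.007600) × (1−0.726681) = 0.752782
Rounded to 4 decimal places: P(Rail signal shows false clear) ≈ 0.7528.

0.7528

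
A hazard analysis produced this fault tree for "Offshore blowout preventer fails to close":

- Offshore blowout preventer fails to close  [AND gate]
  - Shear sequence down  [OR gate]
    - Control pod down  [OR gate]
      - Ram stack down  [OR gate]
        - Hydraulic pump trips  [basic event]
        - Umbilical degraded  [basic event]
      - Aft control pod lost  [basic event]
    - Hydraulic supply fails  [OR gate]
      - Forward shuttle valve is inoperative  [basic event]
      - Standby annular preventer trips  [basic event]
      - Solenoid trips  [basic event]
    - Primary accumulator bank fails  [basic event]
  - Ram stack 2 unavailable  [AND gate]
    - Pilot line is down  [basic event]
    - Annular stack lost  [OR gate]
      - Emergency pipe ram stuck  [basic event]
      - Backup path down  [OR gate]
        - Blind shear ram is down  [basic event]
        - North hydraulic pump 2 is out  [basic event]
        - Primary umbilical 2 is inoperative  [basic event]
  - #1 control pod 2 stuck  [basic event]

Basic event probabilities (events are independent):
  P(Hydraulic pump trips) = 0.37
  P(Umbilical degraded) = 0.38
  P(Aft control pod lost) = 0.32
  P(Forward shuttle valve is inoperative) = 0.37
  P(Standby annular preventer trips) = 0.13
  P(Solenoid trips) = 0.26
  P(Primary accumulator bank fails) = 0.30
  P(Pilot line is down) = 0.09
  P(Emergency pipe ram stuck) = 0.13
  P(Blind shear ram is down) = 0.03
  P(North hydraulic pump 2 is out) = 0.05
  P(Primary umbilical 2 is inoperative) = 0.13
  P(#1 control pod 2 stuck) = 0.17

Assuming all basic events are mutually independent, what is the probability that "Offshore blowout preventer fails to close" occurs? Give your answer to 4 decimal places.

P(Ram stack down) [OR] = 1 − (1−0.37) × (1−0.38) = 0.609400
P(Control pod down) [OR] = 1 − (1−0.609400) × (1−0.32) = 0.734392
P(Hydraulic supply fails) [OR] = 1 − (1−0.37) × (1−0.13) × (1−0.26) = 0.594406
P(Shear sequence down) [OR] = 1 − (1−0.734392) × (1−0.594406) × (1−0.30) = 0.924590
P(Backup path down) [OR] = 1 − (1−0.03) × (1−0.05) × (1−0.13) = 0.198295
P(Annular stack lost) [OR] = 1 − (1−0.13) × (1−0.198295) = 0.302517
P(Ram stack 2 unavailable) [AND] = 0.09 × 0.302517 = 0.027227
P(Offshore blowout preventer fails to close) [AND] = 0.924590 × 0.027227 × 0.17 = 0.004280
Rounded to 4 decimal places: P(Offshore blowout preventer fails to close) ≈ 0.0043.

0.0043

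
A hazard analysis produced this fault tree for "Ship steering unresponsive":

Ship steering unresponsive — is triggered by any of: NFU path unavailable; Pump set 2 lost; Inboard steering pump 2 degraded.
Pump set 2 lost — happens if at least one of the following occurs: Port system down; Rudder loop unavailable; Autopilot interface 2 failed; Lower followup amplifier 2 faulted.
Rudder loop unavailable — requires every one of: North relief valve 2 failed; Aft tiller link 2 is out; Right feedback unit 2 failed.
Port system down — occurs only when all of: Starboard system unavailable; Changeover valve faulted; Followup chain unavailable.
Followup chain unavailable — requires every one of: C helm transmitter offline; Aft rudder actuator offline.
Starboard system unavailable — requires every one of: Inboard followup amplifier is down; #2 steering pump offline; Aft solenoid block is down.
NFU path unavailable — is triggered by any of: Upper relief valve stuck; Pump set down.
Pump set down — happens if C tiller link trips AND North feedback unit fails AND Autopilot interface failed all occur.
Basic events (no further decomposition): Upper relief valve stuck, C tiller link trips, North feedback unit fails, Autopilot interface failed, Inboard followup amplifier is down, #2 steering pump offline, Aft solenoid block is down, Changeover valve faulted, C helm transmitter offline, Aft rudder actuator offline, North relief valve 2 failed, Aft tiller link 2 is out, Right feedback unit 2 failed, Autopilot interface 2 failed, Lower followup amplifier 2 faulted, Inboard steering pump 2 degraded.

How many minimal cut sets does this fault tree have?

Pump set down [AND]: one cut set from each child combined → 1 × 1 × 1 = 1 cut set(s).
NFU path unavailable [OR]: union of children's cut sets → 2 cut set(s).
Starboard system unavailable [AND]: one cut set from each child combined → 1 × 1 × 1 = 1 cut set(s).
Followup chain unavailable [AND]: one cut set from each child combined → 1 × 1 = 1 cut set(s).
Port system down [AND]: one cut set from each child combined → 1 × 1 × 1 = 1 cut set(s).
Rudder loop unavailable [AND]: one cut set from each child combined → 1 × 1 × 1 = 1 cut set(s).
Pump set 2 lost [OR]: union of children's cut sets → 4 cut set(s).
Ship steering unresponsive [OR]: union of children's cut sets → 7 cut set(s).
Minimal cut sets: {Upper relief valve stuck}; {Autopilot interface failed, C tiller link trips, North feedback unit fails}; {#2 steering pump offline, Aft rudder actuator offline, Aft solenoid block is down, C helm transmitter offline, Changeover valve faulted, Inboard followup amplifier is down}; {Aft tiller link 2 is out, North relief valve 2 failed, Right feedback unit 2 failed}; {Autopilot interface 2 failed}; {Lower followup amplifier 2 faulted}; {Inboard steering pump 2 degraded}.

7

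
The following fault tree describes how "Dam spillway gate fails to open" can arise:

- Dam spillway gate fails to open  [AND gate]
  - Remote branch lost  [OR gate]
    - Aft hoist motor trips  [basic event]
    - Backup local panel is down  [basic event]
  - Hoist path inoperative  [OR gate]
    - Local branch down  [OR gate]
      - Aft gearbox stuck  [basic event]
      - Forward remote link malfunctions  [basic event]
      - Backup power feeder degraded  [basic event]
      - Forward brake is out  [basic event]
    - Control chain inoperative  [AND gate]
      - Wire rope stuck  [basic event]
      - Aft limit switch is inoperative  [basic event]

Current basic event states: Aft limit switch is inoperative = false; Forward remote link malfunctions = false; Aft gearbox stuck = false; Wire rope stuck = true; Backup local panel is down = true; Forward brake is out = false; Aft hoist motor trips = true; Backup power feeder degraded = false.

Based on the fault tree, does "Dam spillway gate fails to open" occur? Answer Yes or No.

Remote branch lost [OR]: Aft hoist motor trips=occurs, Backup local panel is down=occurs → at least one input occurs → occurs.
Local branch down [OR]: Aft gearbox stuck=not, Forward remote link malfunctions=not, Backup power feeder degraded=not, Forward brake is out=not → no input occurs → does not occur.
Control chain inoperative [AND]: Wire rope stuck=occurs, Aft limit switch is inoperative=not → not all inputs occur → does not occur.
Hoist path inoperative [OR]: Local branch down=not, Control chain inoperative=not → no input occurs → does not occur.
Dam spillway gate fails to open [AND]: Remote branch lost=occurs, Hoist path inoperative=not → not all inputs occur → does not occur.

No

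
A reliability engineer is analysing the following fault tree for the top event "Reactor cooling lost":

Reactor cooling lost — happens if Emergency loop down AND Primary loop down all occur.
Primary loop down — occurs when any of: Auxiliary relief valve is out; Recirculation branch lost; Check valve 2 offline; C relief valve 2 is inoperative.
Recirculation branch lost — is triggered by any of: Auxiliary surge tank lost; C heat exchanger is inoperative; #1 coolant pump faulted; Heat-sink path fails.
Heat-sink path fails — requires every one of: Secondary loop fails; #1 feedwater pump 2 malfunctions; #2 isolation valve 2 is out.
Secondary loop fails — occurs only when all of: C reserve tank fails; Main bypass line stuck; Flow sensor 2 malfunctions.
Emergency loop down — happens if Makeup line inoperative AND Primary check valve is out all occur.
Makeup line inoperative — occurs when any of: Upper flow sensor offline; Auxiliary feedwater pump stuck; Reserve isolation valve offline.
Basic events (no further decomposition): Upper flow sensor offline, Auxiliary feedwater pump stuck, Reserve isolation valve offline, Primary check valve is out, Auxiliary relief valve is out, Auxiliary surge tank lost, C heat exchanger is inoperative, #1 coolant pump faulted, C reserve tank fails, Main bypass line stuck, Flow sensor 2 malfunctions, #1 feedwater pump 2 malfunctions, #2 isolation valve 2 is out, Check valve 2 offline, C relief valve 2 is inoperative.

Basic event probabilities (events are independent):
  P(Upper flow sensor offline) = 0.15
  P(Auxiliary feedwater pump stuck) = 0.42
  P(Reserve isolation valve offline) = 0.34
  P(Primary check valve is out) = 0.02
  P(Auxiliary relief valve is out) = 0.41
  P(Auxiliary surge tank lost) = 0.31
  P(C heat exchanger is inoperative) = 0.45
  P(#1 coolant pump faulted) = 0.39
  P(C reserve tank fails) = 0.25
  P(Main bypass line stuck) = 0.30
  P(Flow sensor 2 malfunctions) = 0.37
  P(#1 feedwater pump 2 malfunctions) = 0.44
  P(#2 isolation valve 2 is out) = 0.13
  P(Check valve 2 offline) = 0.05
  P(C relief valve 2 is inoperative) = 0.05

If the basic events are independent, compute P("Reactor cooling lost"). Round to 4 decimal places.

0.0118

P(Makeup line inoperative) [OR] = 1 − (1−0.15) × (1−0.42) × (1−0.34) = 0.674620
P(Emergency loop down) [AND] = 0.674620 × 0.02 = 0.013492
P(Secondary loop fails) [AND] = 0.25 × 0.30 × 0.37 = 0.027750
P(Heat-sink path fails) [AND] = 0.027750 × 0.44 × 0.13 = 0.001587
P(Recirculation branch lost) [OR] = 1 − (1−0.31) × (1−0.45) × (1−0.39) × (1−0.001587) = 0.768872
P(Primary loop down) [OR] = 1 − (1−0.41) × (1−0.768872) × (1−0.05) × (1−0.05) = 0.876930
P(Reactor cooling lost) [AND] = 0.013492 × 0.876930 = 0.011832
Rounded to 4 decimal places: P(Reactor cooling lost) ≈ 0.0118.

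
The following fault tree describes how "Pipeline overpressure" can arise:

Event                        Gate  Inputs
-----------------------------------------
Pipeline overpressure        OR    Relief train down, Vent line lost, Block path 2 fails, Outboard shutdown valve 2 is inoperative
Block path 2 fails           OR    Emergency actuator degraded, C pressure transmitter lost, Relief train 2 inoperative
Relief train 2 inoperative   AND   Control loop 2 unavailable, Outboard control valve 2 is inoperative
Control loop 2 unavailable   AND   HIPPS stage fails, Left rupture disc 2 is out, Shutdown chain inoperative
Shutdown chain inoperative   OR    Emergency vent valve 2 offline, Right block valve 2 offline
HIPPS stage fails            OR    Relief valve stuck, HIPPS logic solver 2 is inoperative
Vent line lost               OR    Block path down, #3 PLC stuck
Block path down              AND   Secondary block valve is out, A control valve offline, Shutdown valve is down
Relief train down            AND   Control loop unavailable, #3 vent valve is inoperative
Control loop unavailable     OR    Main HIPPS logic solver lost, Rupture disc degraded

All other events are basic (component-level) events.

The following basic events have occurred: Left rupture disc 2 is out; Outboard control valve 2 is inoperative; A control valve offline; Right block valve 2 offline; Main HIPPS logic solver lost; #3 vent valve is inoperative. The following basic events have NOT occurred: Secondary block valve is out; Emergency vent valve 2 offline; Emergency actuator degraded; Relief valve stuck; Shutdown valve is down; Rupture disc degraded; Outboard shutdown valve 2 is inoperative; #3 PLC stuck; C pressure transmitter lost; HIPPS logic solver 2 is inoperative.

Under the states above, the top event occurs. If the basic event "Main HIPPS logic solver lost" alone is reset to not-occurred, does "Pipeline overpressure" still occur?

No

Counterfactual: set "Main HIPPS logic solver lost" to not occurred.
Control loop unavailable [OR]: Main HIPPS logic solver lost=not, Rupture disc degraded=not → no input occurs → does not occur.
Relief train down [AND]: Control loop unavailable=not, #3 vent valve is inoperative=occurs → not all inputs occur → does not occur.
Block path down [AND]: Secondary block valve is out=not, A control valve offline=occurs, Shutdown valve is down=not → not all inputs occur → does not occur.
Vent line lost [OR]: Block path down=not, #3 PLC stuck=not → no input occurs → does not occur.
HIPPS stage fails [OR]: Relief valve stuck=not, HIPPS logic solver 2 is inoperative=not → no input occurs → does not occur.
Shutdown chain inoperative [OR]: Emergency vent valve 2 offline=not, Right block valve 2 offline=occurs → at least one input occurs → occurs.
Control loop 2 unavailable [AND]: HIPPS stage fails=not, Left rupture disc 2 is out=occurs, Shutdown chain inoperative=occurs → not all inputs occur → does not occur.
Relief train 2 inoperative [AND]: Control loop 2 unavailable=not, Outboard control valve 2 is inoperative=occurs → not all inputs occur → does not occur.
Block path 2 fails [OR]: Emergency actuator degraded=not, C pressure transmitter lost=not, Relief train 2 inoperative=not → no input occurs → does not occur.
Pipeline overpressure [OR]: Relief train down=not, Vent line lost=not, Block path 2 fails=not, Outboard shutdown valve 2 is inoperative=not → no input occurs → does not occur.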